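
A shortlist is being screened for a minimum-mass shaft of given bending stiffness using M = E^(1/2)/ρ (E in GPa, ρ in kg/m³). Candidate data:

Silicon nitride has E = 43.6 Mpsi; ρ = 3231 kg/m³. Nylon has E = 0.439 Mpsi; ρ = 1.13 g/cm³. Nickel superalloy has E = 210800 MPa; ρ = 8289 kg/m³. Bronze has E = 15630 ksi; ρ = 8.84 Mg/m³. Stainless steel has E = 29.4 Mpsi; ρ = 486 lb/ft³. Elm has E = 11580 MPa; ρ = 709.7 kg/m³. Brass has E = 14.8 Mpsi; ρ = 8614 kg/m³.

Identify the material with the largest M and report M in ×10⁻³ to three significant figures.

After converting to SI:
  silicon nitride: E = 300.6 GPa, ρ = 3231 kg/m³
  nylon: E = 3.027 GPa, ρ = 1130 kg/m³
  nickel superalloy: E = 210.8 GPa, ρ = 8289 kg/m³
  bronze: E = 107.8 GPa, ρ = 8840 kg/m³
  stainless steel: E = 202.7 GPa, ρ = 7785 kg/m³
  elm: E = 11.58 GPa, ρ = 709.7 kg/m³
  brass: E = 102.0 GPa, ρ = 8614 kg/m³
  silicon nitride: M = 5.37×10⁻³
  elm: M = 4.79×10⁻³
  stainless steel: M = 1.83×10⁻³
  nickel superalloy: M = 1.75×10⁻³
  nylon: M = 1.54×10⁻³
  bronze: M = 1.17×10⁻³
  brass: M = 1.17×10⁻³
Highest index: silicon nitride.

silicon nitride, M = 5.37×10⁻³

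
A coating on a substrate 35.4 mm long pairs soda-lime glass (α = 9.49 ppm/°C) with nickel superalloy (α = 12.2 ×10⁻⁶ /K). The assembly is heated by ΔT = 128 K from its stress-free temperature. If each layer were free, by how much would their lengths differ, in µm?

12.3 µm

Δα = |9.49 − 12.2|×10⁻⁶/K = 2.71×10⁻⁶/K.
ΔL_mismatch = Δα·L·ΔT = 2.71×10⁻⁶ × 35.4 mm × 128.0 K = 12.3 µm.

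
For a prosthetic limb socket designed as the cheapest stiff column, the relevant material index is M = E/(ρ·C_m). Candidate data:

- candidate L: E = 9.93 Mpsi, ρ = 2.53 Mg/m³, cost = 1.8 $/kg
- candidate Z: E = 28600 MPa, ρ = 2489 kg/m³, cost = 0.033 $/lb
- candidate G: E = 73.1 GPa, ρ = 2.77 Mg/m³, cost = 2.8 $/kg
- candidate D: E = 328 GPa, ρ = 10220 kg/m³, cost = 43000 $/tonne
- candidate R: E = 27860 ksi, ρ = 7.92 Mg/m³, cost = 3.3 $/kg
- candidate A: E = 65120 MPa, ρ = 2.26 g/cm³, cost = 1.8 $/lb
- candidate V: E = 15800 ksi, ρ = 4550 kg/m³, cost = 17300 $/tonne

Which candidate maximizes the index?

candidate Z

Convert each candidate to consistent units, then evaluate M:
  candidate L: E = 68.46 GPa, ρ = 2530 kg/m³, cost = 1.800 $/kg
  candidate Z: E = 28.60 GPa, ρ = 2489 kg/m³, cost = 0.07275 $/kg
  candidate G: E = 73.10 GPa, ρ = 2770 kg/m³, cost = 2.800 $/kg
  candidate D: E = 328.0 GPa, ρ = 10220 kg/m³, cost = 43.00 $/kg
  candidate R: E = 192.1 GPa, ρ = 7920 kg/m³, cost = 3.300 $/kg
  candidate A: E = 65.12 GPa, ρ = 2260 kg/m³, cost = 3.968 $/kg
  candidate V: E = 108.9 GPa, ρ = 4550 kg/m³, cost = 17.30 $/kg
  candidate Z: M = 158 MN·m per $
  candidate L: M = 15.0 MN·m per $
  candidate G: M = 9.42 MN·m per $
  candidate R: M = 7.35 MN·m per $
  candidate A: M = 7.26 MN·m per $
  candidate V: M = 1.38 MN·m per $
  candidate D: M = 0.746 MN·m per $
Candidate Z has the largest M.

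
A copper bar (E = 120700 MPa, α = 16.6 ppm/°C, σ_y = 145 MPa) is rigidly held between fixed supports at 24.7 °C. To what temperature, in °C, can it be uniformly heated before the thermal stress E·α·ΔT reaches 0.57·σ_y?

E = 120700 MPa = 120.7 GPa.
E·α·ΔT = 82.65 MPa ⇒ ΔT = 82.65 / (120.7×10³ × 16.6×10⁻⁶) = 41.25 K.
T = 24.7 + 41.25 = 65.95 °C.

66.0 °C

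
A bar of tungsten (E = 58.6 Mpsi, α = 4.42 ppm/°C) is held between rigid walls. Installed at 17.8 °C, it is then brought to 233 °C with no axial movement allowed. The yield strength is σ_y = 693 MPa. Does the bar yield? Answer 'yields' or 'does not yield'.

E = 58.6 Mpsi = 404.0 GPa.
ΔT = 215.2 K. Constrained thermal stress σ = E·α·ΔT = 404.0×10³ MPa × 4.42×10⁻⁶ × 215.2 = 384 MPa (compressive).
Compare to σ_y = 693 MPa: σ < σ_y, so it does not yield.

does not yield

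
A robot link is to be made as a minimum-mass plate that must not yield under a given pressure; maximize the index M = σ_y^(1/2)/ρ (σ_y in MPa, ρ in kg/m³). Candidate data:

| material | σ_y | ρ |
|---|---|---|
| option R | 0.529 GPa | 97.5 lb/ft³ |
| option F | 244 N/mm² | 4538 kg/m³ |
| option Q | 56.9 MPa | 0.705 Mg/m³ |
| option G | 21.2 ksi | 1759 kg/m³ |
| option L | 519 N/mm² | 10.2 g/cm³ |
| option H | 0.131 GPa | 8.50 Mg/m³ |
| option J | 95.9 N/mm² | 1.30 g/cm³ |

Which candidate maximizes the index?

Putting every candidate on a common basis:
  option R: σ_y = 529.0 MPa, ρ = 1562 kg/m³
  option F: σ_y = 244.0 MPa, ρ = 4538 kg/m³
  option Q: σ_y = 56.90 MPa, ρ = 705.0 kg/m³
  option G: σ_y = 146.2 MPa, ρ = 1759 kg/m³
  option L: σ_y = 519.0 MPa, ρ = 10200 kg/m³
  option H: σ_y = 131.0 MPa, ρ = 8500 kg/m³
  option J: σ_y = 95.90 MPa, ρ = 1300 kg/m³
  option R: M = 14.7×10⁻³
  option Q: M = 10.7×10⁻³
  option J: M = 7.53×10⁻³
  option G: M = 6.87×10⁻³
  option F: M = 3.44×10⁻³
  option L: M = 2.23×10⁻³
  option H: M = 1.35×10⁻³
Highest index: option R.

option R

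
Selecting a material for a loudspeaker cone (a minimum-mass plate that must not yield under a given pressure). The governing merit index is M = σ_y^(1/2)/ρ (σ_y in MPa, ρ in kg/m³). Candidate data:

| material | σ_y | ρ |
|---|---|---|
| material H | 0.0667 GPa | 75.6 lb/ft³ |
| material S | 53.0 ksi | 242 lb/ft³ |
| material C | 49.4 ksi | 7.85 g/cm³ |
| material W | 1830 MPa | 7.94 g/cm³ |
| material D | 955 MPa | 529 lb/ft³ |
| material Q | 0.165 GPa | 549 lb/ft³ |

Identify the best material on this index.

Convert each candidate to consistent units, then evaluate M:
  material H: σ_y = 66.70 MPa, ρ = 1211 kg/m³
  material S: σ_y = 365.4 MPa, ρ = 3876 kg/m³
  material C: σ_y = 340.6 MPa, ρ = 7850 kg/m³
  material W: σ_y = 1830 MPa, ρ = 7940 kg/m³
  material D: σ_y = 955.0 MPa, ρ = 8474 kg/m³
  material Q: σ_y = 165.0 MPa, ρ = 8794 kg/m³
  material H: M = 6.74×10⁻³
  material W: M = 5.39×10⁻³
  material S: M = 4.93×10⁻³
  material D: M = 3.65×10⁻³
  material C: M = 2.35×10⁻³
  material Q: M = 1.46×10⁻³
The maximum is for material H.

material H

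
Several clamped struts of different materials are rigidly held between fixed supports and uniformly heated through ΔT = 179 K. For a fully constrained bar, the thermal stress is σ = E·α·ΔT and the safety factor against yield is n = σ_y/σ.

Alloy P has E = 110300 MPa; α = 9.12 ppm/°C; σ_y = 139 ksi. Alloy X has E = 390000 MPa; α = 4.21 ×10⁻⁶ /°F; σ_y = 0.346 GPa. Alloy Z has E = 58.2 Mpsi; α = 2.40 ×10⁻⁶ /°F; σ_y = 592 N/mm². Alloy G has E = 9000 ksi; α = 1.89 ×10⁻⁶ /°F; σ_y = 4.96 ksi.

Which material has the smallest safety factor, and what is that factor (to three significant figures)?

alloy X, n = 0.654

In consistent units (E in GPa, α in ×10⁻⁶/K, σ_y in MPa):
  alloy P: E = 110.3, α = 9.12, σ_y = 958.4 → σ = 180 MPa, n = 5.32
  alloy X: E = 390.0, α = 7.58, σ_y = 346.0 → σ = 529 MPa, n = 0.654
  alloy Z: E = 401.3, α = 4.32, σ_y = 592.0 → σ = 310 MPa, n = 1.91
  alloy G: E = 62.05, α = 3.40, σ_y = 34.20 → σ = 37.8 MPa, n = 0.905
Alloy X has the lowest safety factor, n = 0.654.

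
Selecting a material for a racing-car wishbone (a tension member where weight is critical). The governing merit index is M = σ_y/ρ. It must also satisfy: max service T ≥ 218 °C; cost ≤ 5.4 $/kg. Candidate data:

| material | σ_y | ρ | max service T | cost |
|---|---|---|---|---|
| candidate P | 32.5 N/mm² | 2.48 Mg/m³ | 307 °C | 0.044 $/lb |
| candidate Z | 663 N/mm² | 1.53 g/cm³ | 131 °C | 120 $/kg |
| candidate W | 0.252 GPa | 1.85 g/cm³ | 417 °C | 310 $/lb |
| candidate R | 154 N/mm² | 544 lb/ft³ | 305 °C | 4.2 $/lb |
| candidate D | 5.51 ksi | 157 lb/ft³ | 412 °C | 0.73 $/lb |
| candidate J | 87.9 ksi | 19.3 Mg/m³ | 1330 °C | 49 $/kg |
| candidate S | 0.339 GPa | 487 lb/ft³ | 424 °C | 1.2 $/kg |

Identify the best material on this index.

Screen on constraints: max service T ≥ 218 °C; cost ≤ 5.4 $/kg. Survivors: candidate P, candidate D, candidate S.
Convert each candidate to consistent units, then evaluate M:
  candidate P: σ_y = 32.50 MPa, ρ = 2480 kg/m³
  candidate D: σ_y = 37.99 MPa, ρ = 2515 kg/m³
  candidate S: σ_y = 339.0 MPa, ρ = 7801 kg/m³
  candidate S: M = 43.5 kN·m/kg
  candidate D: M = 15.1 kN·m/kg
  candidate P: M = 13.1 kN·m/kg
Highest index: candidate S.

candidate S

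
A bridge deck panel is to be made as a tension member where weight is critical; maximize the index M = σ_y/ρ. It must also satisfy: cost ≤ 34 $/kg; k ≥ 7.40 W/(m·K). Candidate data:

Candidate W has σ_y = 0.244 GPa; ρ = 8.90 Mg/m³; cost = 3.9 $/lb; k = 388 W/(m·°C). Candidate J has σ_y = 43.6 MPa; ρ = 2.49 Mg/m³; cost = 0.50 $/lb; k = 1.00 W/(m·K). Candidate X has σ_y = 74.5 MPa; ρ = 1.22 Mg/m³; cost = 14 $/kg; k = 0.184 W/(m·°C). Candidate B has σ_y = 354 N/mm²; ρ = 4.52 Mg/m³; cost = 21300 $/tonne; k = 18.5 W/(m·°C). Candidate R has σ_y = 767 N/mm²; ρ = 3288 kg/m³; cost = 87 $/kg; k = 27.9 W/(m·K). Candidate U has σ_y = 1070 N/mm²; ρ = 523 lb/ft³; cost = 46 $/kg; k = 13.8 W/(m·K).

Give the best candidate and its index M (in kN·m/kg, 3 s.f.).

Screen on constraints: cost ≤ 34 $/kg; k ≥ 7.40 W/(m·K). Survivors: candidate W, candidate B.
Putting every candidate on a common basis:
  candidate W: σ_y = 244.0 MPa, ρ = 8900 kg/m³
  candidate B: σ_y = 354.0 MPa, ρ = 4520 kg/m³
  candidate B: M = 78.3 kN·m/kg
  candidate W: M = 27.4 kN·m/kg
Candidate B ranks first.

candidate B, M = 78.3 kN·m/kg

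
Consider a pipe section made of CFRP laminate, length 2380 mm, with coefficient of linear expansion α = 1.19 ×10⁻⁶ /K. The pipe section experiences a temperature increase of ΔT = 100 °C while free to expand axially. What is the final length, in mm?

ΔL = α·L₀·ΔT = 1.19×10⁻⁶ × 2380 mm × 100.0 K = 0.283 mm.
L = L₀ + ΔL = 2380 + 0.283 = 2380.3 mm.

2380.3 mm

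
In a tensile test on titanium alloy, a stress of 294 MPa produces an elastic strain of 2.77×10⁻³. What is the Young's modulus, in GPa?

E = σ/ε = 294 MPa / 2.77×10⁻³ = 106100 MPa = 106 GPa.

106 GPa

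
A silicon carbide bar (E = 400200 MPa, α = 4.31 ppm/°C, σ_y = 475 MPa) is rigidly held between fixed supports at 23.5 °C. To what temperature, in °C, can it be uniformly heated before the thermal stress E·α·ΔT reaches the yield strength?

299 °C

E = 400200 MPa = 400.2 GPa.
E·α·ΔT = 475.0 MPa ⇒ ΔT = 475.0 / (400.2×10³ × 4.31×10⁻⁶) = 275.4 K.
T = 23.5 + 275.4 = 298.9 °C.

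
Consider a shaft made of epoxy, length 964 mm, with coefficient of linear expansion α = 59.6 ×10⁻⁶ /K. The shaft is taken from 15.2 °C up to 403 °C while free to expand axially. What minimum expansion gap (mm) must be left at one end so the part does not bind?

ΔT = 403 − 15.2 = 387.8 K.
ΔL = α·L₀·ΔT = 59.6×10⁻⁶ × 964 mm × 387.8 K = 22.3 mm.

22.3 mm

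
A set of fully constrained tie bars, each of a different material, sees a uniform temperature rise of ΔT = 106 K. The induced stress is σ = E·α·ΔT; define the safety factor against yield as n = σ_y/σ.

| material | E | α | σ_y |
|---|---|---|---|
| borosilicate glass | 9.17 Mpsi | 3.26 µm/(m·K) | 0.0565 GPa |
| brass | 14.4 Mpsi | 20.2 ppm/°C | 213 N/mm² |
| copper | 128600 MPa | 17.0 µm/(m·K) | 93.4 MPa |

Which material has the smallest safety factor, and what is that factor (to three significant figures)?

In consistent units (E in GPa, α in ×10⁻⁶/K, σ_y in MPa):
  borosilicate glass: E = 63.22, α = 3.26, σ_y = 56.50 → σ = 21.8 MPa, n = 2.59
  brass: E = 99.28, α = 20.2, σ_y = 213.0 → σ = 213 MPa, n = 1.00
  copper: E = 128.6, α = 17.0, σ_y = 93.40 → σ = 232 MPa, n = 0.403
Copper has the lowest safety factor, n = 0.403.

copper, n = 0.403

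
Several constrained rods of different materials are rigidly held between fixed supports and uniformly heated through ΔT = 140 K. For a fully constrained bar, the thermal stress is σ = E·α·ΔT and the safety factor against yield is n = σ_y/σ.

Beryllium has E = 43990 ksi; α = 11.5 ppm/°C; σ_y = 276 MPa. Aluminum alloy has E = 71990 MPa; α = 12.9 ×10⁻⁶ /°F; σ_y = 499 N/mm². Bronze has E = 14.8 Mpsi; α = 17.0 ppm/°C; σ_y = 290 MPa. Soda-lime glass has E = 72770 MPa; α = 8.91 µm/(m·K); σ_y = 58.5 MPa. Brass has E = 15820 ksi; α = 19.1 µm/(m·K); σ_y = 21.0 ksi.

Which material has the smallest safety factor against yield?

brass

In consistent units (E in GPa, α in ×10⁻⁶/K, σ_y in MPa):
  beryllium: E = 303.3, α = 11.5, σ_y = 276.0 → σ = 488 MPa, n = 0.565
  aluminum alloy: E = 71.99, α = 23.2, σ_y = 499.0 → σ = 234 MPa, n = 2.13
  bronze: E = 102.0, α = 17.0, σ_y = 290.0 → σ = 243 MPa, n = 1.19
  soda-lime glass: E = 72.77, α = 8.91, σ_y = 58.50 → σ = 90.8 MPa, n = 0.644
  brass: E = 109.1, α = 19.1, σ_y = 144.8 → σ = 292 MPa, n = 0.496
Brass has the lowest safety factor, n = 0.496.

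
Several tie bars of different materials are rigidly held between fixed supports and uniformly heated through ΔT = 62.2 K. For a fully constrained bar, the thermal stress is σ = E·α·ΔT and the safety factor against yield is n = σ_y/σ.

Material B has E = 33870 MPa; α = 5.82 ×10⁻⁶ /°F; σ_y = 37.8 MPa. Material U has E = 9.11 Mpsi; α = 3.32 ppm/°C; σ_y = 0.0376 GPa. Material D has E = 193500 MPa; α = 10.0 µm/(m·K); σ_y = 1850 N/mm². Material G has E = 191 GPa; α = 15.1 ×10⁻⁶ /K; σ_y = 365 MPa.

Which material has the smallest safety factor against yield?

Converting E to GPa, α to ×10⁻⁶/K, σ_y to MPa, then σ and n for each:
  material B: E = 33.87, α = 10.5, σ_y = 37.80 → σ = 22.1 MPa, n = 1.71
  material U: E = 62.81, α = 3.32, σ_y = 37.60 → σ = 13.0 MPa, n = 2.90
  material D: E = 193.5, α = 10.0, σ_y = 1850 → σ = 120 MPa, n = 15.4
  material G: E = 191.0, α = 15.1, σ_y = 365.0 → σ = 179 MPa, n = 2.03
Smallest n: material B with n = 1.71.

material B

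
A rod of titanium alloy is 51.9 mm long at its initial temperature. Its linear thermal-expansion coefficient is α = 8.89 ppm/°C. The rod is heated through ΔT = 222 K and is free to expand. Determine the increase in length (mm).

0.102 mm

ΔL = α·L₀·ΔT = 8.89×10⁻⁶ × 51.9 mm × 222.0 K = 0.102 mm.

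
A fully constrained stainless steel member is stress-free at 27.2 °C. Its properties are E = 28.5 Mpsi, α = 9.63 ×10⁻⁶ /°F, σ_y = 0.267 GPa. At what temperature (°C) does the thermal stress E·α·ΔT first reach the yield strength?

E = 28.5 Mpsi = 196.5 GPa.
α = 9.63×10⁻⁶/°F × 9/5 = 17.3×10⁻⁶/K.
σ_y = 0.267 GPa = 267.0 MPa.
E·α·ΔT = 267.0 MPa ⇒ ΔT = 267.0 / (196.5×10³ × 17.3×10⁻⁶) = 78.39 K.
T = 27.2 + 78.39 = 105.6 °C.

106 °C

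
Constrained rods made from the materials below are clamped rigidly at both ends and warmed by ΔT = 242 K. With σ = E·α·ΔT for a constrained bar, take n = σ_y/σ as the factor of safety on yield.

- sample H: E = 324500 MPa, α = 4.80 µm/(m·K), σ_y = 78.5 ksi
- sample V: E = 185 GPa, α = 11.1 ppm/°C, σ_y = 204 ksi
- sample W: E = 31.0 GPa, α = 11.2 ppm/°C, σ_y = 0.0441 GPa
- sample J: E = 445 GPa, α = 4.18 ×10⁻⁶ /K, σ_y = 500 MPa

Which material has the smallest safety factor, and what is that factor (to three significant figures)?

Converting E to GPa, α to ×10⁻⁶/K, σ_y to MPa, then σ and n for each:
  sample H: E = 324.5, α = 4.80, σ_y = 541.2 → σ = 377 MPa, n = 1.44
  sample V: E = 185.0, α = 11.1, σ_y = 1407 → σ = 497 MPa, n = 2.83
  sample W: E = 31.00, α = 11.2, σ_y = 44.10 → σ = 84.0 MPa, n = 0.525
  sample J: E = 445.0, α = 4.18, σ_y = 500.0 → σ = 450 MPa, n = 1.11
The minimum is sample W at n = 0.525.

sample W, n = 0.525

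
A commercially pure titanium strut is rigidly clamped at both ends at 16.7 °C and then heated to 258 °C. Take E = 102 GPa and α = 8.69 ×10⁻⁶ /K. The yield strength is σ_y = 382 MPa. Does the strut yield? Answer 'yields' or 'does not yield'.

ΔT = 241.3 K. Constrained thermal stress σ = E·α·ΔT = 102.0×10³ MPa × 8.69×10⁻⁶ × 241.3 = 214 MPa (compressive).
Compare to σ_y = 382 MPa: σ < σ_y, so it does not yield.

does not yield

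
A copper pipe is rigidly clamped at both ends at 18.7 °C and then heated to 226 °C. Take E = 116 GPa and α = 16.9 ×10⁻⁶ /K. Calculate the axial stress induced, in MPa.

406 MPa

ΔT = 207.3 K. Constrained thermal stress σ = E·α·ΔT = 116.0×10³ MPa × 16.9×10⁻⁶ × 207.3 = 406 MPa (compressive).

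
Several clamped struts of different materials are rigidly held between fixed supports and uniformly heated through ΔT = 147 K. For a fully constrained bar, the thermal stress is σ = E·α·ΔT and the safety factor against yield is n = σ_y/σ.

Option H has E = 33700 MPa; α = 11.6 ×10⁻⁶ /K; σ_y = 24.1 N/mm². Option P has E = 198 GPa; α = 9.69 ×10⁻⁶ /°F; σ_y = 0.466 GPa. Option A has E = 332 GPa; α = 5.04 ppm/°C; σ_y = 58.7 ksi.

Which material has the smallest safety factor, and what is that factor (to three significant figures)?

With everything in SI (GPa, ×10⁻⁶/K, MPa):
  option H: E = 33.70, α = 11.6, σ_y = 24.10 → σ = 57.5 MPa, n = 0.419
  option P: E = 198.0, α = 17.4, σ_y = 466.0 → σ = 508 MPa, n = 0.918
  option A: E = 332.0, α = 5.04, σ_y = 404.7 → σ = 246 MPa, n = 1.65
Smallest n: option H with n = 0.419.

option H, n = 0.419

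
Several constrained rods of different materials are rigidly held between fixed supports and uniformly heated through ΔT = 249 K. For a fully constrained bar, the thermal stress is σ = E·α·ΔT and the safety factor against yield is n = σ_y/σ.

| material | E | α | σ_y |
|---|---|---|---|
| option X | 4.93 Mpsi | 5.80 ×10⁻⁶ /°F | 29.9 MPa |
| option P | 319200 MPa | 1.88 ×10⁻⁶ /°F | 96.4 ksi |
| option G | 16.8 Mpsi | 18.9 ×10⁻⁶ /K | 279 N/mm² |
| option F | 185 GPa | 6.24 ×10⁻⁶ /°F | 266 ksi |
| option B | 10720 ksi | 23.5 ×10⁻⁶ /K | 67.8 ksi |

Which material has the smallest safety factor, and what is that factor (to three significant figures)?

In consistent units (E in GPa, α in ×10⁻⁶/K, σ_y in MPa):
  option X: E = 33.99, α = 10.4, σ_y = 29.90 → σ = 88.4 MPa, n = 0.338
  option P: E = 319.2, α = 3.38, σ_y = 664.7 → σ = 269 MPa, n = 2.47
  option G: E = 115.8, α = 18.9, σ_y = 279.0 → σ = 545 MPa, n = 0.512
  option F: E = 185.0, α = 11.2, σ_y = 1834 → σ = 517 MPa, n = 3.54
  option B: E = 73.91, α = 23.5, σ_y = 467.5 → σ = 432 MPa, n = 1.08
Smallest n: option X with n = 0.338.

option X, n = 0.338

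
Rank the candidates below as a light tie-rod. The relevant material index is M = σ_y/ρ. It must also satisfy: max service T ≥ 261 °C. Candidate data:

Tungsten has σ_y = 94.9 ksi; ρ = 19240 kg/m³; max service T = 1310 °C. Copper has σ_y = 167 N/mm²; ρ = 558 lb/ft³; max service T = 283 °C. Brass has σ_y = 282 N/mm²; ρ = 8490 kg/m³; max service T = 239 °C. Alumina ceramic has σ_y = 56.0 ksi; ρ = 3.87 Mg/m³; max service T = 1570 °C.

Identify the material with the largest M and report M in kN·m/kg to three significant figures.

alumina ceramic, M = 99.8 kN·m/kg

Screen on constraints: max service T ≥ 261 °C. Survivors: tungsten, copper, alumina ceramic.
In SI units:
  tungsten: σ_y = 654.3 MPa, ρ = 19240 kg/m³
  copper: σ_y = 167.0 MPa, ρ = 8938 kg/m³
  alumina ceramic: σ_y = 386.1 MPa, ρ = 3870 kg/m³
  alumina ceramic: M = 99.8 kN·m/kg
  tungsten: M = 34.0 kN·m/kg
  copper: M = 18.7 kN·m/kg
Alumina ceramic ranks first.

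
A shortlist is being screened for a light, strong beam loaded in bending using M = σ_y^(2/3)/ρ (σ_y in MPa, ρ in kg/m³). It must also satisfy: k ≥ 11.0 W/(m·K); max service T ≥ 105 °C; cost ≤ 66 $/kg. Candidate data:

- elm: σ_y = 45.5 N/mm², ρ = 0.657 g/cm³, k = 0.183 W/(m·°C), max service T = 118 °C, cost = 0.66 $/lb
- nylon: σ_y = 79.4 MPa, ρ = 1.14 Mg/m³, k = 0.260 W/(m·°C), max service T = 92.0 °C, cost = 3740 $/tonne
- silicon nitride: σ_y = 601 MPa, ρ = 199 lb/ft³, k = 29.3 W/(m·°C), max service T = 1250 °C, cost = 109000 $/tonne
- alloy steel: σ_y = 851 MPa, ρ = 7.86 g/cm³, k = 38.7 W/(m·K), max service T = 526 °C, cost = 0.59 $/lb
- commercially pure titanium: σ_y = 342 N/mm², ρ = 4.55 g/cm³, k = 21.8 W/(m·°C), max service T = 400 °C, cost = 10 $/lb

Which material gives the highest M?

Screen on constraints: k ≥ 11.0 W/(m·K); max service T ≥ 105 °C; cost ≤ 66 $/kg. Survivors: alloy steel, commercially pure titanium.
Normalizing units and computing the index:
  alloy steel: σ_y = 851.0 MPa, ρ = 7860 kg/m³
  commercially pure titanium: σ_y = 342.0 MPa, ρ = 4550 kg/m³
  alloy steel: M = 11.4×10⁻³
  commercially pure titanium: M = 10.7×10⁻³
The maximum is for alloy steel.

alloy steel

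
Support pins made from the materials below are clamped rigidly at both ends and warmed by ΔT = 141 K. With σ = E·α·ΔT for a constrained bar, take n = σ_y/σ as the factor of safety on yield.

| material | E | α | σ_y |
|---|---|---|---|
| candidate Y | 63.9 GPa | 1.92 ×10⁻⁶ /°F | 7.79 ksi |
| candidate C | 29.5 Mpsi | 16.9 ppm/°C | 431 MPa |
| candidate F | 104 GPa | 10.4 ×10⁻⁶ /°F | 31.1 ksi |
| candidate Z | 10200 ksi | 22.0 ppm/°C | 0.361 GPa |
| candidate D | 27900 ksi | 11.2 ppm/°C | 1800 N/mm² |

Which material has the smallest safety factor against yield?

Per material, after unit conversion:
  candidate Y: E = 63.90, α = 3.46, σ_y = 53.71 → σ = 31.1 MPa, n = 1.72
  candidate C: E = 203.4, α = 16.9, σ_y = 431.0 → σ = 485 MPa, n = 0.889
  candidate F: E = 104.0, α = 18.7, σ_y = 214.4 → σ = 275 MPa, n = 0.781
  candidate Z: E = 70.33, α = 22.0, σ_y = 361.0 → σ = 218 MPa, n = 1.65
  candidate D: E = 192.4, α = 11.2, σ_y = 1800 → σ = 304 MPa, n = 5.93
Smallest n: candidate F with n = 0.781.

candidate F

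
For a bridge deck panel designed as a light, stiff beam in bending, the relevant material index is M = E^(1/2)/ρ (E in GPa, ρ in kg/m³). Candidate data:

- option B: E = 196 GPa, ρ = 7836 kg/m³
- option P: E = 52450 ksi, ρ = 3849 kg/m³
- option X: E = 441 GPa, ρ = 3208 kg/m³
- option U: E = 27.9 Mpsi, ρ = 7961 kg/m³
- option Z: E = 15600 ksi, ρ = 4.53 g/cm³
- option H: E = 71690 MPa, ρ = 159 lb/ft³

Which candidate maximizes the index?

option X

In SI units:
  option B: E = 196.0 GPa, ρ = 7836 kg/m³
  option P: E = 361.6 GPa, ρ = 3849 kg/m³
  option X: E = 441.0 GPa, ρ = 3208 kg/m³
  option U: E = 192.4 GPa, ρ = 7961 kg/m³
  option Z: E = 107.6 GPa, ρ = 4530 kg/m³
  option H: E = 71.69 GPa, ρ = 2547 kg/m³
  option X: M = 6.55×10⁻³
  option P: M = 4.94×10⁻³
  option H: M = 3.32×10⁻³
  option Z: M = 2.29×10⁻³
  option B: M = 1.79×10⁻³
  option U: M = 1.74×10⁻³
Option X has the largest M.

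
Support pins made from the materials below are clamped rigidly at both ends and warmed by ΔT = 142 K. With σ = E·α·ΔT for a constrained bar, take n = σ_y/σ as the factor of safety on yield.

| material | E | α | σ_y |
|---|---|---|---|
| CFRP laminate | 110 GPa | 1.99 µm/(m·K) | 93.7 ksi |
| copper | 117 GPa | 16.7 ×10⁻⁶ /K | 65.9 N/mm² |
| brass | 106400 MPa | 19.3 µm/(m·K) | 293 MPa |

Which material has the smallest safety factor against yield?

In consistent units (E in GPa, α in ×10⁻⁶/K, σ_y in MPa):
  CFRP laminate: E = 110.0, α = 1.99, σ_y = 646.0 → σ = 31.1 MPa, n = 20.8
  copper: E = 117.0, α = 16.7, σ_y = 65.90 → σ = 277 MPa, n = 0.238
  brass: E = 106.4, α = 19.3, σ_y = 293.0 → σ = 292 MPa, n = 1.00
Copper has the lowest safety factor, n = 0.238.

copper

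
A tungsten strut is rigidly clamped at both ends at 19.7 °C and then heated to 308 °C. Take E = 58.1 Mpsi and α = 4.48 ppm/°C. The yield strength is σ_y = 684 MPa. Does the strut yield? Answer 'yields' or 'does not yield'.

E = 58.1 Mpsi = 400.6 GPa.
ΔT = 288.3 K. Constrained thermal stress σ = E·α·ΔT = 400.6×10³ MPa × 4.48×10⁻⁶ × 288.3 = 517 MPa (compressive).
Compare to σ_y = 684 MPa: σ < σ_y, so it does not yield.

does not yield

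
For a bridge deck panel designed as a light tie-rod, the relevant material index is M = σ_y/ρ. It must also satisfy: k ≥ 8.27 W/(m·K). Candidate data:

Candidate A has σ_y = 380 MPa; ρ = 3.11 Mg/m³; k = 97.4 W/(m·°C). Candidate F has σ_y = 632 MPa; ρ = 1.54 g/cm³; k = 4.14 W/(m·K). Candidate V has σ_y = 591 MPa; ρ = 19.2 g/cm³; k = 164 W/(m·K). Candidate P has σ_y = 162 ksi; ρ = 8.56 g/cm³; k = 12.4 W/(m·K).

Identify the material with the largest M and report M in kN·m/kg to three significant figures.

candidate P, M = 130 kN·m/kg

Screen on constraints: k ≥ 8.27 W/(m·K). Survivors: candidate A, candidate V, candidate P.
Putting every candidate on a common basis:
  candidate A: σ_y = 380.0 MPa, ρ = 3110 kg/m³
  candidate V: σ_y = 591.0 MPa, ρ = 19200 kg/m³
  candidate P: σ_y = 1117 MPa, ρ = 8560 kg/m³
  candidate P: M = 130 kN·m/kg
  candidate A: M = 122 kN·m/kg
  candidate V: M = 30.8 kN·m/kg
Candidate P has the largest M.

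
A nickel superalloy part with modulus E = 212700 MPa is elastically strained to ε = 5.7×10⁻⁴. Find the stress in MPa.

E = 212700 MPa = 212.7 GPa.
σ = E·ε = 212700 MPa × 5.7×10⁻⁴ = 121 MPa.

121 MPa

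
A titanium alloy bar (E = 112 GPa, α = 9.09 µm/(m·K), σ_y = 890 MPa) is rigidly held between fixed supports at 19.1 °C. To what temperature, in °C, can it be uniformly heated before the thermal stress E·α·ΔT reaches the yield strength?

893 °C

E·α·ΔT = 890.0 MPa ⇒ ΔT = 890.0 / (112.0×10³ × 9.09×10⁻⁶) = 874.2 K.
T = 19.1 + 874.2 = 893.3 °C.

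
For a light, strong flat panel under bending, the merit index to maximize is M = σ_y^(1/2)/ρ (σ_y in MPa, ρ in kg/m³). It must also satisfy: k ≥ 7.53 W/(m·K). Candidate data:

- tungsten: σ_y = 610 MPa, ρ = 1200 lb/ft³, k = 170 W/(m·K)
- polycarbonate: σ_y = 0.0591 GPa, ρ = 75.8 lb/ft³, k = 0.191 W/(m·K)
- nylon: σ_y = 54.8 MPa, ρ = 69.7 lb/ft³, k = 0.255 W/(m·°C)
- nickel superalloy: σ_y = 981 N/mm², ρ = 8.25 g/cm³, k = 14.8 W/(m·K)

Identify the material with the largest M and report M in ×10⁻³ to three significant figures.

Screen on constraints: k ≥ 7.53 W/(m·K). Survivors: tungsten, nickel superalloy.
Convert each candidate to consistent units, then evaluate M:
  tungsten: σ_y = 610.0 MPa, ρ = 19220 kg/m³
  nickel superalloy: σ_y = 981.0 MPa, ρ = 8250 kg/m³
  nickel superalloy: M = 3.80×10⁻³
  tungsten: M = 1.28×10⁻³
Highest index: nickel superalloy.

nickel superalloy, M = 3.80×10⁻³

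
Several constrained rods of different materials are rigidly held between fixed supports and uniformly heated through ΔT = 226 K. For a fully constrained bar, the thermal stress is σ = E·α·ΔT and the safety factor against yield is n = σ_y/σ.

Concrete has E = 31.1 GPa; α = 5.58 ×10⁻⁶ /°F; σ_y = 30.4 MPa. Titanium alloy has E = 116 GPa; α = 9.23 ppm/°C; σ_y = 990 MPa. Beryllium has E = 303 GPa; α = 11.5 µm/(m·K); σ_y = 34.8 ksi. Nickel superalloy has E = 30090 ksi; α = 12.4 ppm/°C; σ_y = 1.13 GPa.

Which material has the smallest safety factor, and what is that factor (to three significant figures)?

Per material, after unit conversion:
  concrete: E = 31.10, α = 10.0, σ_y = 30.40 → σ = 70.6 MPa, n = 0.431
  titanium alloy: E = 116.0, α = 9.23, σ_y = 990.0 → σ = 242 MPa, n = 4.09
  beryllium: E = 303.0, α = 11.5, σ_y = 239.9 → σ = 787 MPa, n = 0.305
  nickel superalloy: E = 207.5, α = 12.4, σ_y = 1130 → σ = 581 MPa, n = 1.94
Smallest n: beryllium with n = 0.305.

beryllium, n = 0.305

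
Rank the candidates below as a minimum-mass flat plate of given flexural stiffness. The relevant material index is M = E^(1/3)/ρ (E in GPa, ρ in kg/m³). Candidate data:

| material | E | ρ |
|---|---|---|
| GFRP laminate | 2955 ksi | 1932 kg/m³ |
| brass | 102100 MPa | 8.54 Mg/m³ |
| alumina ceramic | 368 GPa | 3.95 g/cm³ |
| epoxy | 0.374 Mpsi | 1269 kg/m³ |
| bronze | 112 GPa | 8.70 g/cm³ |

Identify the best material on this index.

In SI units:
  GFRP laminate: E = 20.37 GPa, ρ = 1932 kg/m³
  brass: E = 102.1 GPa, ρ = 8540 kg/m³
  alumina ceramic: E = 368.0 GPa, ρ = 3950 kg/m³
  epoxy: E = 2.579 GPa, ρ = 1269 kg/m³
  bronze: E = 112.0 GPa, ρ = 8700 kg/m³
  alumina ceramic: M = 1.81×10⁻³
  GFRP laminate: M = 1.41×10⁻³
  epoxy: M = 1.08×10⁻³
  bronze: M = 0.554×10⁻³
  brass: M = 0.547×10⁻³
Alumina ceramic ranks first.

alumina ceramic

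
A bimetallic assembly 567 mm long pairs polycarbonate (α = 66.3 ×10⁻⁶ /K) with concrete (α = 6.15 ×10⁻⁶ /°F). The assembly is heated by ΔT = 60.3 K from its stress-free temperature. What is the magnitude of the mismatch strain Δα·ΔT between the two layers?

concrete: α = 6.15×10⁻⁶/°F × 9/5 = 11.1×10⁻⁶/K.
Δα = |66.3 − 11.1|×10⁻⁶/K = 55.2×10⁻⁶/K.
Mismatch strain = Δα·ΔT = 55.2×10⁻⁶ × 60.3 = 3.33×10⁻³.

3.33×10⁻³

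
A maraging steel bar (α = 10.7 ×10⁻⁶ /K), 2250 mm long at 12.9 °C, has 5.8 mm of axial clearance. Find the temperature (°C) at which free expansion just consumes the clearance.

254 °C

α·L₀·ΔT = 5.8 mm ⇒ ΔT = 5.8 / (10.7×10⁻⁶ × 2250.0) = 240.9 K.
T = 12.9 + 240.9 = 253.8 °C.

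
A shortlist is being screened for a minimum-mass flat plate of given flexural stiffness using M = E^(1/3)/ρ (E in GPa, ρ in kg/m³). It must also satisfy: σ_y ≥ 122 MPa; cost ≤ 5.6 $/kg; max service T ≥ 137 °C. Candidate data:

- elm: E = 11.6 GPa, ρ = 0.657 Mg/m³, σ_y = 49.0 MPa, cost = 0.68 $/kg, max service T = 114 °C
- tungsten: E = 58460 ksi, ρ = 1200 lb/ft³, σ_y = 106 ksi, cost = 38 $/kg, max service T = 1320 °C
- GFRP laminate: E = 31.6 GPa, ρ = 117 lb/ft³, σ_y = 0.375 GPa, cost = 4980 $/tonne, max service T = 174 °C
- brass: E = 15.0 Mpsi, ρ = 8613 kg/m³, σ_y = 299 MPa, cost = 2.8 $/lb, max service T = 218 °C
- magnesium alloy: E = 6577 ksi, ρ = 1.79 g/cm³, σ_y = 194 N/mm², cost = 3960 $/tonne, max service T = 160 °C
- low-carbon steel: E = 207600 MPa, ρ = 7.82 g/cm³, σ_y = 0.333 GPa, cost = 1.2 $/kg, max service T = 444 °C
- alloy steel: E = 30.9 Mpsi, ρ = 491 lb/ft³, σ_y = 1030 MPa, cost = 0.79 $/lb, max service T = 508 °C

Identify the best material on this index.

magnesium alloy

Screen on constraints: σ_y ≥ 122 MPa; cost ≤ 5.6 $/kg; max service T ≥ 137 °C. Survivors: GFRP laminate, magnesium alloy, low-carbon steel, alloy steel.
In SI units:
  GFRP laminate: E = 31.60 GPa, ρ = 1874 kg/m³
  magnesium alloy: E = 45.35 GPa, ρ = 1790 kg/m³
  low-carbon steel: E = 207.6 GPa, ρ = 7820 kg/m³
  alloy steel: E = 213.0 GPa, ρ = 7865 kg/m³
  magnesium alloy: M = 1.99×10⁻³
  GFRP laminate: M = 1.69×10⁻³
  alloy steel: M = 0.759×10⁻³
  low-carbon steel: M = 0.757×10⁻³
Magnesium alloy has the largest M.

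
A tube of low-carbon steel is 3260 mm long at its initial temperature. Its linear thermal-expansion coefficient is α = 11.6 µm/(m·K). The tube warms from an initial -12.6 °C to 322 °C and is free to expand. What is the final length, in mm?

3272.7 mm

ΔT = 322 − (-12.6) = 334.6 K.
ΔL = α·L₀·ΔT = 11.6×10⁻⁶ × 3260 mm × 334.6 K = 12.7 mm.
L = L₀ + ΔL = 3260 + 12.7 = 3272.7 mm.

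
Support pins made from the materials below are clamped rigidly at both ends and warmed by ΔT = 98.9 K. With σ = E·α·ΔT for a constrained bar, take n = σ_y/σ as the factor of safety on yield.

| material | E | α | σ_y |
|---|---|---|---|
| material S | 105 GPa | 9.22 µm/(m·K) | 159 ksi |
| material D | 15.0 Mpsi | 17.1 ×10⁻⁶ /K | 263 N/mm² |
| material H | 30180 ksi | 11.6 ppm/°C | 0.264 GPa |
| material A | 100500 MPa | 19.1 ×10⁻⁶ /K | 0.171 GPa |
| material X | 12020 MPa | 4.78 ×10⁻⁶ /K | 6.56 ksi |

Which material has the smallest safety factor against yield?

material A

Converting E to GPa, α to ×10⁻⁶/K, σ_y to MPa, then σ and n for each:
  material S: E = 105.0, α = 9.22, σ_y = 1096 → σ = 95.7 MPa, n = 11.4
  material D: E = 103.4, α = 17.1, σ_y = 263.0 → σ = 175 MPa, n = 1.50
  material H: E = 208.1, α = 11.6, σ_y = 264.0 → σ = 239 MPa, n = 1.11
  material A: E = 100.5, α = 19.1, σ_y = 171.0 → σ = 190 MPa, n = 0.901
  material X: E = 12.02, α = 4.78, σ_y = 45.23 → σ = 5.68 MPa, n = 7.96
Material A has the lowest safety factor, n = 0.901.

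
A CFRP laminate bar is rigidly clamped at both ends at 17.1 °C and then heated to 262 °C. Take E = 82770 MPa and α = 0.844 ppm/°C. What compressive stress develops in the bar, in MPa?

E = 82770 MPa = 82.77 GPa.
ΔT = 244.9 K. Constrained thermal stress σ = E·α·ΔT = 82.77×10³ MPa × 0.844×10⁻⁶ × 244.9 = 17.1 MPa (compressive).

17.1 MPa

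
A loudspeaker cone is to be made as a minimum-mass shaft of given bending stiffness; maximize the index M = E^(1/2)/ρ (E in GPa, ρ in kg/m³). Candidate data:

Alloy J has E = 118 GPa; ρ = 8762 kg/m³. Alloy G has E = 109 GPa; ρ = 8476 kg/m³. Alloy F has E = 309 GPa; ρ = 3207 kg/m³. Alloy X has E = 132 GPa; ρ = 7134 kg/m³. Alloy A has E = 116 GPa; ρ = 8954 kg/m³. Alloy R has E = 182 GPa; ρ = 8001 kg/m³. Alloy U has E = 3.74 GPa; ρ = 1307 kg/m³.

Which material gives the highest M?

Per-candidate index values:
  alloy F: M = 5.48×10⁻³
  alloy R: M = 1.69×10⁻³
  alloy X: M = 1.61×10⁻³
  alloy U: M = 1.48×10⁻³
  alloy J: M = 1.24×10⁻³
  alloy G: M = 1.23×10⁻³
  alloy A: M = 1.20×10⁻³
Highest index: alloy F.

alloy F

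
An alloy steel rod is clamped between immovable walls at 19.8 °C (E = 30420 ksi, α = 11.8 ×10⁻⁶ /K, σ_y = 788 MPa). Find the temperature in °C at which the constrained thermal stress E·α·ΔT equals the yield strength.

338 °C

E = 30420 ksi = 209.7 GPa.
E·α·ΔT = 788.0 MPa ⇒ ΔT = 788.0 / (209.7×10³ × 11.8×10⁻⁶) = 318.4 K.
T = 19.8 + 318.4 = 338.2 °C.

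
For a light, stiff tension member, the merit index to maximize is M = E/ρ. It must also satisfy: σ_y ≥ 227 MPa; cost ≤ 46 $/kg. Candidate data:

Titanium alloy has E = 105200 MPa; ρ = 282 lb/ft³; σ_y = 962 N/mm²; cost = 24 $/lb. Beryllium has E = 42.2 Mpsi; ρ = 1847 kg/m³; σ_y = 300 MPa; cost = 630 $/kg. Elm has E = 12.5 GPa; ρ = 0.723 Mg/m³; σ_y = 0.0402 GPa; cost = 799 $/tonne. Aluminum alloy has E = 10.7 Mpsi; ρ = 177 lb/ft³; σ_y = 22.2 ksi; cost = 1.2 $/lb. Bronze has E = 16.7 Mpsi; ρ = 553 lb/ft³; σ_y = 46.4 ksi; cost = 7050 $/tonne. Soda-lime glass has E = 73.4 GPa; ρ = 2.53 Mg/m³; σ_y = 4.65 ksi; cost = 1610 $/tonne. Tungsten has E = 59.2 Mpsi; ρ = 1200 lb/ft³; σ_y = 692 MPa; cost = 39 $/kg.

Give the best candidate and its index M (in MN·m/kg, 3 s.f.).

tungsten, M = 21.2 MN·m/kg

Screen on constraints: σ_y ≥ 227 MPa; cost ≤ 46 $/kg. Survivors: bronze, tungsten.
Putting every candidate on a common basis:
  bronze: E = 115.1 GPa, ρ = 8858 kg/m³
  tungsten: E = 408.2 GPa, ρ = 19220 kg/m³
  tungsten: M = 21.2 MN·m/kg
  bronze: M = 13.0 MN·m/kg
The maximum is for tungsten.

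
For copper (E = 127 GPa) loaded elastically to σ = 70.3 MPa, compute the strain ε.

5.54×10⁻⁴

ε = σ/E = 70.3 / 127000 = 5.54×10⁻⁴.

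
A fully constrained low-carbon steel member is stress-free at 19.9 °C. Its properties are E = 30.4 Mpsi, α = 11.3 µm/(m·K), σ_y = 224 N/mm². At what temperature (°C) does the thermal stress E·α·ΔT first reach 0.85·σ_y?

E = 30.4 Mpsi = 209.6 GPa.
σ_y = 224 N/mm² = 224.0 MPa.
E·α·ΔT = 190.4 MPa ⇒ ΔT = 190.4 / (209.6×10³ × 11.3×10⁻⁶) = 80.39 K.
T = 19.9 + 80.39 = 100.3 °C.

100 °C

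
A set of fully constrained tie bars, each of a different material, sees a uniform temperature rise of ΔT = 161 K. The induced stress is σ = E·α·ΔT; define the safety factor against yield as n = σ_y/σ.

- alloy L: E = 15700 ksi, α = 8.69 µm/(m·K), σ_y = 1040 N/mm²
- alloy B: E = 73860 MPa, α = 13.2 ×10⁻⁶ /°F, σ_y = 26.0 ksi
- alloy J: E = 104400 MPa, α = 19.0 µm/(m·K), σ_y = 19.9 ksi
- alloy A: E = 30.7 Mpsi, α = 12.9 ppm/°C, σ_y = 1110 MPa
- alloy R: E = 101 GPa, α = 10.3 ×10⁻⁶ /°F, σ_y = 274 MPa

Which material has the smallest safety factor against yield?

alloy J

With everything in SI (GPa, ×10⁻⁶/K, MPa):
  alloy L: E = 108.2, α = 8.69, σ_y = 1040 → σ = 151 MPa, n = 6.87
  alloy B: E = 73.86, α = 23.8, σ_y = 179.3 → σ = 283 MPa, n = 0.634
  alloy J: E = 104.4, α = 19.0, σ_y = 137.2 → σ = 319 MPa, n = 0.430
  alloy A: E = 211.7, α = 12.9, σ_y = 1110 → σ = 440 MPa, n = 2.52
  alloy R: E = 101.0, α = 18.5, σ_y = 274.0 → σ = 301 MPa, n = 0.909
The minimum is alloy J at n = 0.430.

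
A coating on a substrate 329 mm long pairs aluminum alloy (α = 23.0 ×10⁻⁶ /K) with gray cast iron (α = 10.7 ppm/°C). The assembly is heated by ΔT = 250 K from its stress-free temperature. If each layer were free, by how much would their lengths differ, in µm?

Δα = |23.0 − 10.7|×10⁻⁶/K = 12.3×10⁻⁶/K.
ΔL_mismatch = Δα·L·ΔT = 12.3×10⁻⁶ × 329.0 mm × 250.0 K = 1010 µm.

1010 µm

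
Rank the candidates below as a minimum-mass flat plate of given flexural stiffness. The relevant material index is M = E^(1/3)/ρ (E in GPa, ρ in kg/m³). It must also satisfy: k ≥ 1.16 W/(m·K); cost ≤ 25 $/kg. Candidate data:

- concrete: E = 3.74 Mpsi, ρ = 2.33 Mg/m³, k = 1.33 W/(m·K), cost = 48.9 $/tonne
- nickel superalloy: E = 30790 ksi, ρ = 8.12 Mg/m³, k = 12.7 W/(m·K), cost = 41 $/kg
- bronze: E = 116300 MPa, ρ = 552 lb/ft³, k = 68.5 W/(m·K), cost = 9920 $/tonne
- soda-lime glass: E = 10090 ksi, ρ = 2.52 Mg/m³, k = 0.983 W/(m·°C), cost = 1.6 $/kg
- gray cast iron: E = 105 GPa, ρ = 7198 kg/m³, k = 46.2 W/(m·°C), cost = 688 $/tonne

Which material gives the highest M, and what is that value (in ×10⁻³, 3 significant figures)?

concrete, M = 1.27×10⁻³

Screen on constraints: k ≥ 1.16 W/(m·K); cost ≤ 25 $/kg. Survivors: concrete, bronze, gray cast iron.
After converting to SI:
  concrete: E = 25.79 GPa, ρ = 2330 kg/m³
  bronze: E = 116.3 GPa, ρ = 8842 kg/m³
  gray cast iron: E = 105.0 GPa, ρ = 7198 kg/m³
  concrete: M = 1.27×10⁻³
  gray cast iron: M = 0.655×10⁻³
  bronze: M = 0.552×10⁻³
The maximum is for concrete.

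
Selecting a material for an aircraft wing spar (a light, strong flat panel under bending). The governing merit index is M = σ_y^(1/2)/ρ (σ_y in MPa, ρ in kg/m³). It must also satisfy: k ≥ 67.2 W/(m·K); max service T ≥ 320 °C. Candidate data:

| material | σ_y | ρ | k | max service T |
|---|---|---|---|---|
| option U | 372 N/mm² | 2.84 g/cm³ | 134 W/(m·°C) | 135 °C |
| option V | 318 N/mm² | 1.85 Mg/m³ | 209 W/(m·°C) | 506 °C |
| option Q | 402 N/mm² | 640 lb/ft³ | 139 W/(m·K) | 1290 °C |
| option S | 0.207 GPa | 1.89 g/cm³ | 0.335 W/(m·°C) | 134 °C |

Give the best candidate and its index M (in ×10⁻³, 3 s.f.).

Screen on constraints: k ≥ 67.2 W/(m·K); max service T ≥ 320 °C. Survivors: option V, option Q.
After converting to SI:
  option V: σ_y = 318.0 MPa, ρ = 1850 kg/m³
  option Q: σ_y = 402.0 MPa, ρ = 10250 kg/m³
  option V: M = 9.64×10⁻³
  option Q: M = 1.96×10⁻³
Option V ranks first.

option V, M = 9.64×10⁻³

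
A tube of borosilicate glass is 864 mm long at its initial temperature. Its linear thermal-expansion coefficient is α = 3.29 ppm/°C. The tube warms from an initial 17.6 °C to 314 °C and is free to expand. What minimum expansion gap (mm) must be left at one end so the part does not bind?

ΔT = 314 − 17.6 = 296.4 K.
ΔL = α·L₀·ΔT = 3.29×10⁻⁶ × 864 mm × 296.4 K = 0.843 mm.

0.843 mm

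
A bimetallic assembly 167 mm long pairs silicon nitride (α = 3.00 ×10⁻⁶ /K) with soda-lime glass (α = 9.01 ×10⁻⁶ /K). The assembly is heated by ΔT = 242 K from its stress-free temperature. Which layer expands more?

α(silicon nitride) = 3.00×10⁻⁶/K vs α(soda-lime glass) = 9.01×10⁻⁶/K.
Higher α expands more for the same ΔT: soda-lime glass.

soda-lime glass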